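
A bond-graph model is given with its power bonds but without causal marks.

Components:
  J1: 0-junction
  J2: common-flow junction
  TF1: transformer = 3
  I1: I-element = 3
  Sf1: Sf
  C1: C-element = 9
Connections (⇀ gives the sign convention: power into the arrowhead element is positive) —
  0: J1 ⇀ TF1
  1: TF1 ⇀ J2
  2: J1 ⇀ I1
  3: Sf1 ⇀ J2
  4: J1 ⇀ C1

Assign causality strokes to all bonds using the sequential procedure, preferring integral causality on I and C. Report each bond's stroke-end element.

b0 |TF1
b1 |J2
b2 |I1
b3 |Sf1
b4 |J1

bond 3 |Sf1  (Sf1: flow source, stroke at near end)
bond 1 |J2  (1-jn J2 has f-setter on 3)
bond 0 |TF1  (TF1: transformer flips bond 1)
bond 2 |I1  (I1 integral (f out))
bond 4 |J1  (J1 needs exactly one e-in)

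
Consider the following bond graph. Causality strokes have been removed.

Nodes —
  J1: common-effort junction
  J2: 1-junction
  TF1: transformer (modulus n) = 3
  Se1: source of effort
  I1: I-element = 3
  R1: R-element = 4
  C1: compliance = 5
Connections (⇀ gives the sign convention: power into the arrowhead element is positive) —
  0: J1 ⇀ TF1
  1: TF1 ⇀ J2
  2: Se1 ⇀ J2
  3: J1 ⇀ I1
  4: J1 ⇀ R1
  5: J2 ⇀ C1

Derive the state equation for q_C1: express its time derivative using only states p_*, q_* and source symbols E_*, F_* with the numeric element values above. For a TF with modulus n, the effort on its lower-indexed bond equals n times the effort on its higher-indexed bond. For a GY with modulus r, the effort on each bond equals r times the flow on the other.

#2 stroke→J2  (Se1 (Se) sets effort on bond)
#3 stroke→I1  (I1 integral (f out))
#5 stroke→J2  (C1 outputs effort q/C1)
#1 stroke→TF1  (J2 needs exactly one f-in)
#0 stroke→J1  (TF1 one-in-one-out from 1)
#4 stroke→R1  (common-e at J1 fixed by 0)

dq_C1/dt = 9*E_Se1/4 - p_I1 - 9*q_C1/20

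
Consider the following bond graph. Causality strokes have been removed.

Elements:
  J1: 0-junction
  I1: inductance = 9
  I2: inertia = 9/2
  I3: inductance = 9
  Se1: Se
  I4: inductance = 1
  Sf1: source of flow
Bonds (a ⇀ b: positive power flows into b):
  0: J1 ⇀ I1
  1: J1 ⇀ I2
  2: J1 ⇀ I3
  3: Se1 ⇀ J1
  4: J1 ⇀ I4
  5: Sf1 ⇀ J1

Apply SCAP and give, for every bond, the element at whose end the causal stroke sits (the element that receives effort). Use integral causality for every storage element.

β0 →I1
β1 →I2
β2 →I3
β3 →J1
β4 →I4
β5 →Sf1

#3 |J1  (Se1 fixes effort; stroke away)
#5 |Sf1  (source Sf1 imposes f)
#0 |I1  (J1 effort already set via bond 3)
#1 |I2  (0-jn J1 has e-setter on 3)
#2 |I3  (common-e at J1 fixed by 3)
#4 |I4  (common-e at J1 fixed by 3)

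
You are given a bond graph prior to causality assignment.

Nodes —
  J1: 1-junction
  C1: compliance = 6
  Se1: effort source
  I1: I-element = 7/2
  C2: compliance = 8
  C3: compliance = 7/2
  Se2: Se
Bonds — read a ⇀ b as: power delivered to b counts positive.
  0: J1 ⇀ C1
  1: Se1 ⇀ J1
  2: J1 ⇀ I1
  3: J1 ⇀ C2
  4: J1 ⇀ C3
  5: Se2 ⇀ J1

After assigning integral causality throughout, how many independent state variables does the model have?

4  (C1, C2, C3, I1 all integral)

bond 1 |J1  (Se1 (Se) sets effort on bond)
bond 5 |J1  (source Se2 imposes e)
bond 0 |J1  (C1: C, integral causality)
bond 2 |I1  (prefer integral on I1)
bond 3 |J1  (J1: bond 2 brought flow, rest push out)
bond 4 |J1  (J1 flow already set via bond 2)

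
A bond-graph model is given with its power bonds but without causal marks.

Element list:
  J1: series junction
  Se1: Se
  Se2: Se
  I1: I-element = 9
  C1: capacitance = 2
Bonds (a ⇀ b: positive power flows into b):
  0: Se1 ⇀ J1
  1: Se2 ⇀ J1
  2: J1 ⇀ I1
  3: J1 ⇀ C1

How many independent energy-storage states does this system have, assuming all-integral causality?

#0 stroke→J1  (source Se1 imposes e)
#1 stroke→J1  (Se2: effort source, stroke at far end)
#2 stroke→I1  (I1 integral (f out))
#3 stroke→J1  (J1: bond 2 brought flow, rest push out)

2  (C1, I1 all integral)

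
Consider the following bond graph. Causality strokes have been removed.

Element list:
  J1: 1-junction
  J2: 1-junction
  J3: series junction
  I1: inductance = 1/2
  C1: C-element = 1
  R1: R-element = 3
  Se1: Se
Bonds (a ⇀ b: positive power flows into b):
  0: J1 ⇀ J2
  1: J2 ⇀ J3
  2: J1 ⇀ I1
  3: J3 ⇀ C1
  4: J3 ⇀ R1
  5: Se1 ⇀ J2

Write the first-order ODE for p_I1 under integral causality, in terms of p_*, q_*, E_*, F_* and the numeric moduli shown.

b5 stroke at J2  (Se1 (Se) sets effort on bond)
b2 stroke at I1  (I1 outputs flow p/I1)
b0 stroke at J1  (common-f at J1 fixed by 2)
b1 stroke at J2  (common-f at J2 fixed by 0)
b3 stroke at J3  (common-f at J3 fixed by 1)
b4 stroke at J3  (1-jn J3 has f-setter on 1)

dp_I1/dt = E_Se1 - 6*p_I1 - q_C1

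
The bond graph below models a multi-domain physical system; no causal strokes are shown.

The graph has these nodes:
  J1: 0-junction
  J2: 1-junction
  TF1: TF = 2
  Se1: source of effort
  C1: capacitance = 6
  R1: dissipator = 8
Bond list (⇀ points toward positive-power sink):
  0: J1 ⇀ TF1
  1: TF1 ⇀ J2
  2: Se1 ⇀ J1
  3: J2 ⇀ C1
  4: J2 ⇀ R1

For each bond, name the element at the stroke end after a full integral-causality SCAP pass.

#2 stroke at J1  (Se1 fixes effort; stroke away)
#0 stroke at TF1  (0-jn J1 has e-setter on 2)
#1 stroke at J2  (TF1 one-in-one-out from 0)
#3 stroke at J2  (C1 integral (e out))
#4 stroke at R1  (J2: last free bond brings flow in)

bond 0 stroke at TF1
bond 1 stroke at J2
bond 2 stroke at J1
bond 3 stroke at J2
bond 4 stroke at R1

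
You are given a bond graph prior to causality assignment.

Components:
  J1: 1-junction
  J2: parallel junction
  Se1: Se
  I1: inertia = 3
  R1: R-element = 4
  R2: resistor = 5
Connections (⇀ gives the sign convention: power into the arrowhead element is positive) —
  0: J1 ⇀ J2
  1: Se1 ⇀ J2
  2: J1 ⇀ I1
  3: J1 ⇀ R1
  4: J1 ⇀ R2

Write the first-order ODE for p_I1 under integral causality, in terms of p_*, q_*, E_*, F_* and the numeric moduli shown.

β1 →J2  (Se1 (Se) sets effort on bond)
β0 →J1  (J2: bond 1 brought effort, rest push out)
β2 →I1  (I1 outputs flow p/I1)
β3 →J1  (J1: bond 2 brought flow, rest push out)
β4 →J1  (1-jn J1 has f-setter on 2)

dp_I1/dt = -E_Se1 - 3*p_I1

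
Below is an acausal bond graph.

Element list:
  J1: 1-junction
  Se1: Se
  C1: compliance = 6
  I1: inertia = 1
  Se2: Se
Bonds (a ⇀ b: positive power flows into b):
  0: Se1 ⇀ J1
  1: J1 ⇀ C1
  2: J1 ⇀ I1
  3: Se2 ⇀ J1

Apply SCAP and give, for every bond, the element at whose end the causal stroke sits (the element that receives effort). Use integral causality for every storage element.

β0 stroke→J1
β1 stroke→J1
β2 stroke→I1
β3 stroke→J1

#0 stroke→J1  (Se1: effort source, stroke at far end)
#3 stroke→J1  (Se2 (Se) sets effort on bond)
#1 stroke→J1  (C1 integral (e out))
#2 stroke→I1  (J1: last free bond brings flow in)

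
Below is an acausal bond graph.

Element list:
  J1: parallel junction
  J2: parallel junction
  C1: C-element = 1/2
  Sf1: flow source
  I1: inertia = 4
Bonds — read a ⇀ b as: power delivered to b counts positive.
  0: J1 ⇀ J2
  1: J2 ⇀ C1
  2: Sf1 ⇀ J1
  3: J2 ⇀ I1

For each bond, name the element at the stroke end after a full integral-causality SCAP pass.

#0 stroke at J1
#1 stroke at J2
#2 stroke at Sf1
#3 stroke at I1

b2 →Sf1  (source Sf1 imposes f)
b0 →J1  (J1 needs exactly one e-in)
b1 →J2  (C1 integral (e out))
b3 →I1  (J2 effort already set via bond 1)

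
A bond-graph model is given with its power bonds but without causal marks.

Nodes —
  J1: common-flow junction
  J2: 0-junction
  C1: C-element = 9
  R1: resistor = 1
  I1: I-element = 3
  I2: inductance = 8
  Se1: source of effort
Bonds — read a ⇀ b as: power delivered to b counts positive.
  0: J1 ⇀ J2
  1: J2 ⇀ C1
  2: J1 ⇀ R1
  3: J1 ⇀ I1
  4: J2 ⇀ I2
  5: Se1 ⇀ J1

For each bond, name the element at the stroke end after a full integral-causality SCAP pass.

bond 5 |J1  (Se1: effort source, stroke at far end)
bond 1 |J2  (C1 outputs effort q/C1)
bond 0 |J1  (J2 effort already set via bond 1)
bond 4 |I2  (J2: bond 1 brought effort, rest push out)
bond 3 |I1  (I1 integral (f out))
bond 2 |J1  (common-f at J1 fixed by 3)

#0 stroke at J1
#1 stroke at J2
#2 stroke at J1
#3 stroke at I1
#4 stroke at I2
#5 stroke at J1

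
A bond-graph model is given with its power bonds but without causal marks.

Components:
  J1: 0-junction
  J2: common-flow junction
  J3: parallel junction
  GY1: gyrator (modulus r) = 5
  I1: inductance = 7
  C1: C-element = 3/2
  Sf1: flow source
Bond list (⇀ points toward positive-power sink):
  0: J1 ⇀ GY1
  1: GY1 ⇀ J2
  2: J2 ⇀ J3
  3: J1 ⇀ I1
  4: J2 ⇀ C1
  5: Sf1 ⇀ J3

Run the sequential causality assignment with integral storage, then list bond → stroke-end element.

b0 →J1
b1 →J2
b2 →J3
b3 →I1
b4 →J2
b5 →Sf1

#5 →Sf1  (Sf1: flow source, stroke at near end)
#2 →J3  (J3: last free bond brings effort in)
#1 →J2  (1-jn J2 has f-setter on 2)
#4 →J2  (1-jn J2 has f-setter on 2)
#0 →J1  (through GY1, causality inverts; strokes same side of GY1)
#3 →I1  (J1 effort already set via bond 0)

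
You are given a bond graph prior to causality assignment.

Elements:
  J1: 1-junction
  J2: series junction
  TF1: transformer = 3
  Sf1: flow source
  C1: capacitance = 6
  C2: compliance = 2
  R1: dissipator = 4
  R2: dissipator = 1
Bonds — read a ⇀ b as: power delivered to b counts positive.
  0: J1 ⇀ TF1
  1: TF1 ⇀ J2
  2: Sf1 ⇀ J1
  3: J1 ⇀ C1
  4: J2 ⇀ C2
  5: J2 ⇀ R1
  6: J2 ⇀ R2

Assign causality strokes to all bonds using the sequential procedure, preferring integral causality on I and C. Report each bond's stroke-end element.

bond 0 →J1
bond 1 →TF1
bond 2 →Sf1
bond 3 →J1
bond 4 →J2
bond 5 →J2
bond 6 →J2

#2 stroke→Sf1  (Sf1: flow source, stroke at near end)
#0 stroke→J1  (common-f at J1 fixed by 2)
#3 stroke→J1  (common-f at J1 fixed by 2)
#1 stroke→TF1  (TF1: transformer flips bond 0)
#4 stroke→J2  (1-jn J2 has f-setter on 1)
#5 stroke→J2  (J2: bond 1 brought flow, rest push out)
#6 stroke→J2  (J2: bond 1 brought flow, rest push out)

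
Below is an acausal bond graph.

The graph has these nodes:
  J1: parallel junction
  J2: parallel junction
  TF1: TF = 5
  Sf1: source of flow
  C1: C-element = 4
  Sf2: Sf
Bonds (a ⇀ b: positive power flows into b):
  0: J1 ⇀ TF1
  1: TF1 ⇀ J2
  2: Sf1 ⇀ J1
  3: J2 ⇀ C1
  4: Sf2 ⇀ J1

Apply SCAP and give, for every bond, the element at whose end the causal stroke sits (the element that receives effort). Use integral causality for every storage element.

b2 →Sf1  (Sf1: flow source, stroke at near end)
b4 →Sf2  (Sf2 (Sf) sets flow on bond)
b0 →J1  (J1 needs exactly one e-in)
b1 →TF1  (TF TF1: opposite of bond 0)
b3 →J2  (J2 needs exactly one e-in)

b0 →J1
b1 →TF1
b2 →Sf1
b3 →J2
b4 →Sf2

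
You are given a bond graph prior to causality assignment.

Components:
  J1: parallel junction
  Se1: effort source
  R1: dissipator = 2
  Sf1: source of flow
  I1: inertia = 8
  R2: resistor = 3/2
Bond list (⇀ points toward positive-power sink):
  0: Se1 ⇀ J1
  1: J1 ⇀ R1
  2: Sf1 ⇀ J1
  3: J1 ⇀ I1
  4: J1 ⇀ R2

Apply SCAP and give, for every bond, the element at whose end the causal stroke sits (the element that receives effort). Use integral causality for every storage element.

b0 stroke→J1
b1 stroke→R1
b2 stroke→Sf1
b3 stroke→I1
b4 stroke→R2

β0 →J1  (Se1 (Se) sets effort on bond)
β2 →Sf1  (Sf1 fixes flow; stroke at Sf1)
β1 →R1  (J1 effort already set via bond 0)
β3 →I1  (J1: bond 0 brought effort, rest push out)
β4 →R2  (J1: bond 0 brought effort, rest push out)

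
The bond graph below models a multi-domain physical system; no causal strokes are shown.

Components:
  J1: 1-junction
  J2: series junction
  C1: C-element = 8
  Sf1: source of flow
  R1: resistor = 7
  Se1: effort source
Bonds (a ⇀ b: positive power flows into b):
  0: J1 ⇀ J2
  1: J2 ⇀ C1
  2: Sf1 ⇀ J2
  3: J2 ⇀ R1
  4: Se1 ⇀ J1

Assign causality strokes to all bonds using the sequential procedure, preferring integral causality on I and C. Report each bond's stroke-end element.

b2 stroke at Sf1  (Sf1 fixes flow; stroke at Sf1)
b4 stroke at J1  (Se1 fixes effort; stroke away)
b0 stroke at J2  (closing 1-jn rule on J1)
b1 stroke at J2  (J2 flow already set via bond 2)
b3 stroke at J2  (common-f at J2 fixed by 2)

#0 stroke→J2
#1 stroke→J2
#2 stroke→Sf1
#3 stroke→J2
#4 stroke→J1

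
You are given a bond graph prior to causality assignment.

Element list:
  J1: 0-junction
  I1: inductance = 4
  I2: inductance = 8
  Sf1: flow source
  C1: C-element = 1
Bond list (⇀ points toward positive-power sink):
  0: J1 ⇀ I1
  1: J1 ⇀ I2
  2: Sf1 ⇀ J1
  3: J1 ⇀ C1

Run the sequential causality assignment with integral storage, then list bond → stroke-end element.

bond 0 →I1
bond 1 →I2
bond 2 →Sf1
bond 3 →J1

b2 stroke→Sf1  (source Sf1 imposes f)
b0 stroke→I1  (prefer integral on I1)
b1 stroke→I2  (I2: I, integral causality)
b3 stroke→J1  (closing 0-jn rule on J1)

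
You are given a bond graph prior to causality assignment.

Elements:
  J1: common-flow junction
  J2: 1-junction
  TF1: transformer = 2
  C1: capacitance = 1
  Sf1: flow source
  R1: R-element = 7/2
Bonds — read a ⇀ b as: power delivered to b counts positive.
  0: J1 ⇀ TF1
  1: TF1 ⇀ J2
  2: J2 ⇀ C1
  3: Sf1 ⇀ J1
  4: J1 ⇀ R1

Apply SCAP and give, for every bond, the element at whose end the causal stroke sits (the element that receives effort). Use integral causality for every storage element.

#3 →Sf1  (source Sf1 imposes f)
#0 →J1  (J1 flow already set via bond 3)
#4 →J1  (J1: bond 3 brought flow, rest push out)
#1 →TF1  (TF1 one-in-one-out from 0)
#2 →J2  (J2 flow already set via bond 1)

bond 0 →J1
bond 1 →TF1
bond 2 →J2
bond 3 →Sf1
bond 4 →J1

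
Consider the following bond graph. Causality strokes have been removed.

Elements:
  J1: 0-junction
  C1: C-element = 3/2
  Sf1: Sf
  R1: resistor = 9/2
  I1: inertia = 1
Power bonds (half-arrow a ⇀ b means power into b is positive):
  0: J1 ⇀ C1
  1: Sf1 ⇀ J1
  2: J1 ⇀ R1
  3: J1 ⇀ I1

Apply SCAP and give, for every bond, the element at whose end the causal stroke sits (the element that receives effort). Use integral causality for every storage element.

#1 stroke→Sf1  (Sf1: flow source, stroke at near end)
#0 stroke→J1  (C1: C, integral causality)
#2 stroke→R1  (common-e at J1 fixed by 0)
#3 stroke→I1  (common-e at J1 fixed by 0)

β0 stroke at J1
β1 stroke at Sf1
β2 stroke at R1
β3 stroke at I1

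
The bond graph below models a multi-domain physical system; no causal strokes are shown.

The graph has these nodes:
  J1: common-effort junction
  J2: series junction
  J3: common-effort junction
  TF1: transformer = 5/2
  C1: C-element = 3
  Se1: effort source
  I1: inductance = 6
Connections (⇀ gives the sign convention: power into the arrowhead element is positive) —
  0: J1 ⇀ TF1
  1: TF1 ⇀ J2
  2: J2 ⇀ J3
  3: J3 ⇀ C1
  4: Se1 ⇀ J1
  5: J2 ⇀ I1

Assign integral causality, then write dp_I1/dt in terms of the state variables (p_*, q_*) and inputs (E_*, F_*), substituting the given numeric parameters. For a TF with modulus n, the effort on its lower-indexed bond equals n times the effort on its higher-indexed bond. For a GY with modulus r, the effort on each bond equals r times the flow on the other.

b4 stroke→J1  (Se1 fixes effort; stroke away)
b0 stroke→TF1  (common-e at J1 fixed by 4)
b1 stroke→J2  (TF TF1: opposite of bond 0)
b3 stroke→J3  (C1 integral (e out))
b2 stroke→J2  (common-e at J3 fixed by 3)
b5 stroke→I1  (J2: last free bond brings flow in)

dp_I1/dt = 2*E_Se1/5 - q_C1/3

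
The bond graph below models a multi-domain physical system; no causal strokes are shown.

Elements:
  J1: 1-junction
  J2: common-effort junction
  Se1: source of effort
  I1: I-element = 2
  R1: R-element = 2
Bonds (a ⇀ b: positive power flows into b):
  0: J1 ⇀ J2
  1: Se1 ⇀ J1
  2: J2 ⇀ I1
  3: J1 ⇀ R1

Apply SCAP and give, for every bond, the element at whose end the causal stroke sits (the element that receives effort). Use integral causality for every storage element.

bond 1 |J1  (Se1 (Se) sets effort on bond)
bond 2 |I1  (I1 outputs flow p/I1)
bond 0 |J2  (J2: last free bond brings effort in)
bond 3 |J1  (common-f at J1 fixed by 0)

#0 |J2
#1 |J1
#2 |I1
#3 |J1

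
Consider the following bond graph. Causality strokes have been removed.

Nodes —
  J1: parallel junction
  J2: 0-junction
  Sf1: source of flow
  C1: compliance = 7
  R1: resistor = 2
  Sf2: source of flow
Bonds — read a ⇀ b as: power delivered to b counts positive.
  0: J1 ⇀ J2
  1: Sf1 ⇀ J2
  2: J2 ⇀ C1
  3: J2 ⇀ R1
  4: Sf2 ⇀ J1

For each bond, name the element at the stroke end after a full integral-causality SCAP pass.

#1 →Sf1  (Sf1 (Sf) sets flow on bond)
#4 →Sf2  (Sf2 fixes flow; stroke at Sf2)
#0 →J1  (J1 needs exactly one e-in)
#2 →J2  (C1 integral (e out))
#3 →R1  (0-jn J2 has e-setter on 2)

bond 0 stroke at J1
bond 1 stroke at Sf1
bond 2 stroke at J2
bond 3 stroke at R1
bond 4 stroke at Sf2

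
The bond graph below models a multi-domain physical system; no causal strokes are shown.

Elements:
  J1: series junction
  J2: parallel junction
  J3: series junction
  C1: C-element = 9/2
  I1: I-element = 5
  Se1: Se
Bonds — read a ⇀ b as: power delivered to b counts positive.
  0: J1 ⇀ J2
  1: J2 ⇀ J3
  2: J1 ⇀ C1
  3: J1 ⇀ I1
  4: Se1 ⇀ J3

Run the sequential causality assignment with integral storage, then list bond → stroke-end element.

#0 stroke→J1
#1 stroke→J2
#2 stroke→J1
#3 stroke→I1
#4 stroke→J3

b4 |J3  (Se1 fixes effort; stroke away)
b1 |J2  (J3 needs exactly one f-in)
b0 |J1  (J2: bond 1 brought effort, rest push out)
b2 |J1  (C1: C, integral causality)
b3 |I1  (J1 needs exactly one f-in)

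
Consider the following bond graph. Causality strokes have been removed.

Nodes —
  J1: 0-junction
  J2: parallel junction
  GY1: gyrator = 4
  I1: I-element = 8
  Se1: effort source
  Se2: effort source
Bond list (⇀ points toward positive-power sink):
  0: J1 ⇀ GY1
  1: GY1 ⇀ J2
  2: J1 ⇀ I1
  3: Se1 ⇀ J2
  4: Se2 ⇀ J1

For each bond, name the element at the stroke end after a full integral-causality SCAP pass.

β3 |J2  (Se1 fixes effort; stroke away)
β4 |J1  (Se2 (Se) sets effort on bond)
β0 |GY1  (common-e at J1 fixed by 4)
β2 |I1  (0-jn J1 has e-setter on 4)
β1 |GY1  (J2 effort already set via bond 3)

bond 0 →GY1
bond 1 →GY1
bond 2 →I1
bond 3 →J2
bond 4 →J1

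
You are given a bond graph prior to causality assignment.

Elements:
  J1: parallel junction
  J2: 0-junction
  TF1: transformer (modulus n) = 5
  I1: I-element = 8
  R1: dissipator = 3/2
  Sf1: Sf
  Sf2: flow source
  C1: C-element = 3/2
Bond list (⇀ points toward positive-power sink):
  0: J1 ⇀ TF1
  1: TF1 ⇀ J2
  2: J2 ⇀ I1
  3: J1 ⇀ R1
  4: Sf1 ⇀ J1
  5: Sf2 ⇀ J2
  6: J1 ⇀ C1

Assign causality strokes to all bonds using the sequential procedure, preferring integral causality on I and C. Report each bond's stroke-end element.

bond 0 →TF1
bond 1 →J2
bond 2 →I1
bond 3 →R1
bond 4 →Sf1
bond 5 →Sf2
bond 6 →J1

β4 |Sf1  (Sf1 fixes flow; stroke at Sf1)
β5 |Sf2  (Sf2: flow source, stroke at near end)
β2 |I1  (I1 outputs flow p/I1)
β1 |J2  (J2 needs exactly one e-in)
β0 |TF1  (through TF1, causality passes straight; one stroke at TF1)
β6 |J1  (C1 integral (e out))
β3 |R1  (J1 effort already set via bond 6)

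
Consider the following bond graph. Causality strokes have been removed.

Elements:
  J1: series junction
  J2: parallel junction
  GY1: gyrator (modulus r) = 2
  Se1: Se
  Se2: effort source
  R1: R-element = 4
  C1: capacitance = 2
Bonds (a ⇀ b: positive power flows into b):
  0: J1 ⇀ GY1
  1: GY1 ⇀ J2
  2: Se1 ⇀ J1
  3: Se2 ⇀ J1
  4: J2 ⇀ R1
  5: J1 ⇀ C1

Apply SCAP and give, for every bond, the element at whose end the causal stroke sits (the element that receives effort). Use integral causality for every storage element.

bond 2 stroke at J1  (Se1 fixes effort; stroke away)
bond 3 stroke at J1  (Se2 fixes effort; stroke away)
bond 5 stroke at J1  (C1 outputs effort q/C1)
bond 0 stroke at GY1  (J1 needs exactly one f-in)
bond 1 stroke at GY1  (GY1: gyrator matches bond 0)
bond 4 stroke at J2  (J2: last free bond brings effort in)

b0 stroke→GY1
b1 stroke→GY1
b2 stroke→J1
b3 stroke→J1
b4 stroke→J2
b5 stroke→J1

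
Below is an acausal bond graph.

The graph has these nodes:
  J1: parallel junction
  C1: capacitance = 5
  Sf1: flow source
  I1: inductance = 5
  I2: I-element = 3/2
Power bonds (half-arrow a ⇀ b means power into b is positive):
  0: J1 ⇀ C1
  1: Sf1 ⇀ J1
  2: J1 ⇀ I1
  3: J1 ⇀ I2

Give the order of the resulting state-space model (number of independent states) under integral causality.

3  (C1, I1, I2 all integral)

#1 stroke at Sf1  (Sf1 fixes flow; stroke at Sf1)
#0 stroke at J1  (C1 integral (e out))
#2 stroke at I1  (common-e at J1 fixed by 0)
#3 stroke at I2  (J1 effort already set via bond 0)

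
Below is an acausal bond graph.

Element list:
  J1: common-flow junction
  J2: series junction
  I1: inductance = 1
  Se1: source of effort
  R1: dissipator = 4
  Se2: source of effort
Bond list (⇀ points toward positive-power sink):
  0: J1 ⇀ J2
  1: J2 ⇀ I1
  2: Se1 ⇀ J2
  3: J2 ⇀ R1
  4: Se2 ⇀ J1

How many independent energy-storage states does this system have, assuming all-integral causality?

β2 stroke→J2  (source Se1 imposes e)
β4 stroke→J1  (source Se2 imposes e)
β0 stroke→J2  (closing 1-jn rule on J1)
β1 stroke→I1  (I1 integral (f out))
β3 stroke→J2  (J2 flow already set via bond 1)

1  (I1 all integral)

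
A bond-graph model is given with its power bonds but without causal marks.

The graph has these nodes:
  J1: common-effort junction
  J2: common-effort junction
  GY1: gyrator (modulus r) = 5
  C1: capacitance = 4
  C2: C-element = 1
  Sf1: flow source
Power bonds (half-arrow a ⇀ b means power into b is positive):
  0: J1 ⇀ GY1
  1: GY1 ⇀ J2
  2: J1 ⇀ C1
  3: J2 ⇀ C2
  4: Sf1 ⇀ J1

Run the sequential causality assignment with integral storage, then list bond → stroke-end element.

β0 stroke at GY1
β1 stroke at GY1
β2 stroke at J1
β3 stroke at J2
β4 stroke at Sf1

#4 stroke→Sf1  (Sf1: flow source, stroke at near end)
#2 stroke→J1  (prefer integral on C1)
#0 stroke→GY1  (0-jn J1 has e-setter on 2)
#1 stroke→GY1  (GY GY1: same side as bond 0)
#3 stroke→J2  (J2: last free bond brings effort in)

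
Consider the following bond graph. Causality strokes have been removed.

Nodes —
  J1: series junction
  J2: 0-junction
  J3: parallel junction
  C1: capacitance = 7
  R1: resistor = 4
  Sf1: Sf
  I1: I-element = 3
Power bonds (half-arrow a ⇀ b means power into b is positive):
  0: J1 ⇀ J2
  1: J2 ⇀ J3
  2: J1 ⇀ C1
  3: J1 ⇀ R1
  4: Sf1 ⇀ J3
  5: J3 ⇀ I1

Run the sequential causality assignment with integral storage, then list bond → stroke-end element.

b0 →J2
b1 →J3
b2 →J1
b3 →J1
b4 →Sf1
b5 →I1

β4 →Sf1  (Sf1 fixes flow; stroke at Sf1)
β2 →J1  (C1 integral (e out))
β5 →I1  (I1: I, integral causality)
β1 →J3  (J3: last free bond brings effort in)
β0 →J2  (closing 0-jn rule on J2)
β3 →J1  (J1 flow already set via bond 0)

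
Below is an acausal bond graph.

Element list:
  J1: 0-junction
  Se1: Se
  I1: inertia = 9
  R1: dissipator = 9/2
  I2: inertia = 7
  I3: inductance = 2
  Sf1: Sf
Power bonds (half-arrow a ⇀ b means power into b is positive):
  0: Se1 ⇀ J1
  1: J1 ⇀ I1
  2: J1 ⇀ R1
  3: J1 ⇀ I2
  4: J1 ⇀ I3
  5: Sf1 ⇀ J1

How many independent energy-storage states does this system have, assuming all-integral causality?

3  (I1, I2, I3 all integral)

#0 |J1  (source Se1 imposes e)
#5 |Sf1  (source Sf1 imposes f)
#1 |I1  (J1 effort already set via bond 0)
#2 |R1  (0-jn J1 has e-setter on 0)
#3 |I2  (J1 effort already set via bond 0)
#4 |I3  (J1 effort already set via bond 0)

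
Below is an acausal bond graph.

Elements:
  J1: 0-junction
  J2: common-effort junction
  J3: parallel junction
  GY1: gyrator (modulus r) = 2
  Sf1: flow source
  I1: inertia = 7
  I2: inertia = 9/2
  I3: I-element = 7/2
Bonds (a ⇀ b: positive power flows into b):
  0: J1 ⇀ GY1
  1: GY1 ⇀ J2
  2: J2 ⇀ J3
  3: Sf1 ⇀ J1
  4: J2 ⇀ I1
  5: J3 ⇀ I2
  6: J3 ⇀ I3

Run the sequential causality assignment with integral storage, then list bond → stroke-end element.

bond 3 |Sf1  (Sf1 fixes flow; stroke at Sf1)
bond 0 |J1  (closing 0-jn rule on J1)
bond 1 |J2  (GY GY1: same side as bond 0)
bond 2 |J3  (common-e at J2 fixed by 1)
bond 4 |I1  (common-e at J2 fixed by 1)
bond 5 |I2  (J3: bond 2 brought effort, rest push out)
bond 6 |I3  (J3: bond 2 brought effort, rest push out)

b0 →J1
b1 →J2
b2 →J3
b3 →Sf1
b4 →I1
b5 →I2
b6 →I3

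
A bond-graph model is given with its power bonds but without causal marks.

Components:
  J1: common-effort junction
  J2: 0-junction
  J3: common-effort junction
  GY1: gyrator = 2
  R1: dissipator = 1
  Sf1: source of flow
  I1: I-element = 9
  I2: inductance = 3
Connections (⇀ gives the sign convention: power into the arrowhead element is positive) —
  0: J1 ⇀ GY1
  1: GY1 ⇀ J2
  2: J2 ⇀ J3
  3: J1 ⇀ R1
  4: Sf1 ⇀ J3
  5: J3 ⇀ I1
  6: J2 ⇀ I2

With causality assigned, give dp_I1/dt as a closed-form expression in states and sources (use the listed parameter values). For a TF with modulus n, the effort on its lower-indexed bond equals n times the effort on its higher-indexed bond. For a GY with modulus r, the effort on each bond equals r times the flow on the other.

dp_I1/dt = 4*F_Sf1 - 4*p_I1/9 - 4*p_I2/3

β4 →Sf1  (source Sf1 imposes f)
β5 →I1  (prefer integral on I1)
β2 →J3  (only one effort-in slot at J3)
β6 →I2  (prefer integral on I2)
β1 →J2  (J2 needs exactly one e-in)
β0 →J1  (through GY1, causality inverts; strokes same side of GY1)
β3 →R1  (common-e at J1 fixed by 0)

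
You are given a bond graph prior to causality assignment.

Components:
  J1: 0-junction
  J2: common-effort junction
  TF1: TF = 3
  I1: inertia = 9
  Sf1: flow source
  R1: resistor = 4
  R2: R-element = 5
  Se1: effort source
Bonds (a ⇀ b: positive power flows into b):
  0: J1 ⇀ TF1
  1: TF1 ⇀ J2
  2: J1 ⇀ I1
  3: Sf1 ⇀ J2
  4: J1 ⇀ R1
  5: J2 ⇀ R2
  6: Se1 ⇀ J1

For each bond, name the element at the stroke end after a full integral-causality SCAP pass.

β0 stroke→TF1
β1 stroke→J2
β2 stroke→I1
β3 stroke→Sf1
β4 stroke→R1
β5 stroke→R2
β6 stroke→J1

b3 stroke at Sf1  (Sf1: flow source, stroke at near end)
b6 stroke at J1  (Se1: effort source, stroke at far end)
b0 stroke at TF1  (common-e at J1 fixed by 6)
b2 stroke at I1  (J1 effort already set via bond 6)
b4 stroke at R1  (0-jn J1 has e-setter on 6)
b1 stroke at J2  (TF1 one-in-one-out from 0)
b5 stroke at R2  (0-jn J2 has e-setter on 1)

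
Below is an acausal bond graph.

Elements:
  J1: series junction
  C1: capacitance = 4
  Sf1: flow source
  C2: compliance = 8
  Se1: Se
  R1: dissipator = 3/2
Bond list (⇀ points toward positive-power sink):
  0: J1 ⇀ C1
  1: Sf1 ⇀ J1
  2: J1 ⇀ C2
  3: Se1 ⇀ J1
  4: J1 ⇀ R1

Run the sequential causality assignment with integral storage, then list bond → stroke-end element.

b0 stroke at J1
b1 stroke at Sf1
b2 stroke at J1
b3 stroke at J1
b4 stroke at J1

β1 stroke→Sf1  (Sf1 fixes flow; stroke at Sf1)
β3 stroke→J1  (source Se1 imposes e)
β0 stroke→J1  (J1: bond 1 brought flow, rest push out)
β2 stroke→J1  (J1 flow already set via bond 1)
β4 stroke→J1  (common-f at J1 fixed by 1)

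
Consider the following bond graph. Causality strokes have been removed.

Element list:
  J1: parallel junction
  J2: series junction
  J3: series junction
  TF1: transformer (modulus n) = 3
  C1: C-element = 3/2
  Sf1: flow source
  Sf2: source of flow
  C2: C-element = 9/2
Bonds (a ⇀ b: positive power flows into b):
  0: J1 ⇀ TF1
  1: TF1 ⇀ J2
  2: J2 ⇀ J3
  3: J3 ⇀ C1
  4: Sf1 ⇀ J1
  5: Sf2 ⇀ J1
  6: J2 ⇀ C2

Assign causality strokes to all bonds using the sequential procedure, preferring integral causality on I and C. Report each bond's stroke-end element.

b4 →Sf1  (Sf1 fixes flow; stroke at Sf1)
b5 →Sf2  (Sf2 fixes flow; stroke at Sf2)
b0 →J1  (J1: last free bond brings effort in)
b1 →TF1  (through TF1, causality passes straight; one stroke at TF1)
b2 →J2  (J2 flow already set via bond 1)
b6 →J2  (J2: bond 1 brought flow, rest push out)
b3 →J3  (J3: bond 2 brought flow, rest push out)

b0 stroke→J1
b1 stroke→TF1
b2 stroke→J2
b3 stroke→J3
b4 stroke→Sf1
b5 stroke→Sf2
b6 stroke→J2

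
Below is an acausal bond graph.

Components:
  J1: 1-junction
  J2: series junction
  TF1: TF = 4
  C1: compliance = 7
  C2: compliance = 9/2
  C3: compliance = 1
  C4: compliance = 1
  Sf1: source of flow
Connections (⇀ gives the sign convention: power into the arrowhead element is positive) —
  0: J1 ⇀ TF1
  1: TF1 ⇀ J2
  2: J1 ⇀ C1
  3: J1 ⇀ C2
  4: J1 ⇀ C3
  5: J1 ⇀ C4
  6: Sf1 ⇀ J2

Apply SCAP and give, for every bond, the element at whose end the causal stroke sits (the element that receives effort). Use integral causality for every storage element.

bond 6 |Sf1  (Sf1 (Sf) sets flow on bond)
bond 1 |J2  (common-f at J2 fixed by 6)
bond 0 |TF1  (TF1: transformer flips bond 1)
bond 2 |J1  (common-f at J1 fixed by 0)
bond 3 |J1  (common-f at J1 fixed by 0)
bond 4 |J1  (J1: bond 0 brought flow, rest push out)
bond 5 |J1  (J1 flow already set via bond 0)

#0 stroke at TF1
#1 stroke at J2
#2 stroke at J1
#3 stroke at J1
#4 stroke at J1
#5 stroke at J1
#6 stroke at Sf1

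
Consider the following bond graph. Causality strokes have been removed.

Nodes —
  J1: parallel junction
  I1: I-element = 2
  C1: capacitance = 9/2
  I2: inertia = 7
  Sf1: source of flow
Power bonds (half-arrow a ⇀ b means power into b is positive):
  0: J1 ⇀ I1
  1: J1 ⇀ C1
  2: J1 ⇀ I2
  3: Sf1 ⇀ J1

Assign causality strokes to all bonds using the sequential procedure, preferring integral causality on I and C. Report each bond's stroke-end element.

#3 →Sf1  (Sf1 (Sf) sets flow on bond)
#0 →I1  (I1 integral (f out))
#1 →J1  (C1: C, integral causality)
#2 →I2  (J1: bond 1 brought effort, rest push out)

#0 →I1
#1 →J1
#2 →I2
#3 →Sf1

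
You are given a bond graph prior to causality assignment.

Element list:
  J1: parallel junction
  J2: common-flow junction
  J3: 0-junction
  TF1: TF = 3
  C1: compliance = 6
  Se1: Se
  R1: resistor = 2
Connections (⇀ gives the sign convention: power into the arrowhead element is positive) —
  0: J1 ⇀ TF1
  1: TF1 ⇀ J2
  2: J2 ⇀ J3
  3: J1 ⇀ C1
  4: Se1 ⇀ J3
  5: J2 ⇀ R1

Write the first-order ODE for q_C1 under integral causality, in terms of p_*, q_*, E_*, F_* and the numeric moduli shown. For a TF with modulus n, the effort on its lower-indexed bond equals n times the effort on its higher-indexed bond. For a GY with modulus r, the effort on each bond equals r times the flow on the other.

bond 4 stroke at J3  (source Se1 imposes e)
bond 2 stroke at J2  (J3: bond 4 brought effort, rest push out)
bond 3 stroke at J1  (prefer integral on C1)
bond 0 stroke at TF1  (J1: bond 3 brought effort, rest push out)
bond 1 stroke at J2  (through TF1, causality passes straight; one stroke at TF1)
bond 5 stroke at R1  (J2: last free bond brings flow in)

dq_C1/dt = E_Se1/6 - q_C1/108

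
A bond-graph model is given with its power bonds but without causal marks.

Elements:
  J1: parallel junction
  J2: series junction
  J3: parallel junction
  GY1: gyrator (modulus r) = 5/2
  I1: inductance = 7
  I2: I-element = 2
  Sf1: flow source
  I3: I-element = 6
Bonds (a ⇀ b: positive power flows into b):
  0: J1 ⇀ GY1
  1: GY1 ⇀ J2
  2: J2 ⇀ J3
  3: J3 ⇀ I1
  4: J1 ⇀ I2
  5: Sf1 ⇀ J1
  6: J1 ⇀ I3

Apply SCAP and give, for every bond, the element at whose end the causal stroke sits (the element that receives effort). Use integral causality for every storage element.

b0 →J1
b1 →J2
b2 →J3
b3 →I1
b4 →I2
b5 →Sf1
b6 →I3

bond 5 stroke→Sf1  (Sf1 (Sf) sets flow on bond)
bond 3 stroke→I1  (I1 outputs flow p/I1)
bond 2 stroke→J3  (only one effort-in slot at J3)
bond 1 stroke→J2  (common-f at J2 fixed by 2)
bond 0 stroke→J1  (through GY1, causality inverts; strokes same side of GY1)
bond 4 stroke→I2  (0-jn J1 has e-setter on 0)
bond 6 stroke→I3  (0-jn J1 has e-setter on 0)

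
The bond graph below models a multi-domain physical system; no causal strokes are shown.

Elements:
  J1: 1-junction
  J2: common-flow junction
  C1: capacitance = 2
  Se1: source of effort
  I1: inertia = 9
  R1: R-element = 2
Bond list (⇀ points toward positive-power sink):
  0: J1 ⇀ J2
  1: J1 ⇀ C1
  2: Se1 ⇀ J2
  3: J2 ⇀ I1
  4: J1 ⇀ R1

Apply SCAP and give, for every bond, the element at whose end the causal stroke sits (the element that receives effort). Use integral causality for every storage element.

#0 stroke at J2
#1 stroke at J1
#2 stroke at J2
#3 stroke at I1
#4 stroke at J1

bond 2 stroke→J2  (Se1: effort source, stroke at far end)
bond 1 stroke→J1  (C1: C, integral causality)
bond 3 stroke→I1  (I1 integral (f out))
bond 0 stroke→J2  (common-f at J2 fixed by 3)
bond 4 stroke→J1  (1-jn J1 has f-setter on 0)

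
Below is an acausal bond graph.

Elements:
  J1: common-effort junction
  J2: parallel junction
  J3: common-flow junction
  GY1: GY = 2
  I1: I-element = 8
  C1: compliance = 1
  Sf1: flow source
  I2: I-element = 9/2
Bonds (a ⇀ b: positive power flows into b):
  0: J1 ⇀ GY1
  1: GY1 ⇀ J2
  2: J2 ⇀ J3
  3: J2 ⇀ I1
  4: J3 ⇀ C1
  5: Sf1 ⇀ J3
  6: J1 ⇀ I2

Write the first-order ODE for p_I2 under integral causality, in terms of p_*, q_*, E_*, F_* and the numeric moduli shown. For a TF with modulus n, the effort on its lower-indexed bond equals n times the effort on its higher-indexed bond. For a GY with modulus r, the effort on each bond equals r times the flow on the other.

dp_I2/dt = 2*F_Sf1 + p_I1/4

bond 5 stroke→Sf1  (Sf1: flow source, stroke at near end)
bond 2 stroke→J3  (J3 flow already set via bond 5)
bond 4 stroke→J3  (1-jn J3 has f-setter on 5)
bond 3 stroke→I1  (I1 outputs flow p/I1)
bond 1 stroke→J2  (closing 0-jn rule on J2)
bond 0 stroke→J1  (GY1 both-in/both-out from 1)
bond 6 stroke→I2  (0-jn J1 has e-setter on 0)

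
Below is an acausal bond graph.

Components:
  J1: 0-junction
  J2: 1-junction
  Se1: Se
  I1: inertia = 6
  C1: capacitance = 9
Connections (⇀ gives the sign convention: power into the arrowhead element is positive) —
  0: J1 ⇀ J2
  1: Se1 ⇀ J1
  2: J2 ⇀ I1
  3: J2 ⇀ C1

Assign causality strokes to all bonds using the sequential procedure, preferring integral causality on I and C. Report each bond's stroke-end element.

bond 1 |J1  (source Se1 imposes e)
bond 0 |J2  (J1 effort already set via bond 1)
bond 2 |I1  (I1 outputs flow p/I1)
bond 3 |J2  (J2: bond 2 brought flow, rest push out)

bond 0 →J2
bond 1 →J1
bond 2 →I1
bond 3 →J2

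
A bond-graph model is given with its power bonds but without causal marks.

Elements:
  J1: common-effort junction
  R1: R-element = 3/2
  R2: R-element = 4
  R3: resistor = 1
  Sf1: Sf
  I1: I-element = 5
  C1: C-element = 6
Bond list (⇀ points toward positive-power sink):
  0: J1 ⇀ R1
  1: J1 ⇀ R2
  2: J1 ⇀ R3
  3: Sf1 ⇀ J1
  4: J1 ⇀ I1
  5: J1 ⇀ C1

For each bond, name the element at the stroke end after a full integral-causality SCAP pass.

β0 stroke→R1
β1 stroke→R2
β2 stroke→R3
β3 stroke→Sf1
β4 stroke→I1
β5 stroke→J1

#3 stroke at Sf1  (Sf1 fixes flow; stroke at Sf1)
#4 stroke at I1  (I1: I, integral causality)
#5 stroke at J1  (prefer integral on C1)
#0 stroke at R1  (J1: bond 5 brought effort, rest push out)
#1 stroke at R2  (J1 effort already set via bond 5)
#2 stroke at R3  (0-jn J1 has e-setter on 5)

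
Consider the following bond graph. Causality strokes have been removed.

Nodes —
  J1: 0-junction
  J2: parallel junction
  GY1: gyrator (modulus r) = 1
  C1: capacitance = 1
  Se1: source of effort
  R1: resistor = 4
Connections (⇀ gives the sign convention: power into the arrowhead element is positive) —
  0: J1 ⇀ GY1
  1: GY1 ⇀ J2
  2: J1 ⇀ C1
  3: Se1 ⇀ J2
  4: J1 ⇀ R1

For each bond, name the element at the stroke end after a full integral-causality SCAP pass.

β3 →J2  (Se1 (Se) sets effort on bond)
β1 →GY1  (common-e at J2 fixed by 3)
β0 →GY1  (through GY1, causality inverts; strokes same side of GY1)
β2 →J1  (C1 integral (e out))
β4 →R1  (J1: bond 2 brought effort, rest push out)

bond 0 stroke at GY1
bond 1 stroke at GY1
bond 2 stroke at J1
bond 3 stroke at J2
bond 4 stroke at R1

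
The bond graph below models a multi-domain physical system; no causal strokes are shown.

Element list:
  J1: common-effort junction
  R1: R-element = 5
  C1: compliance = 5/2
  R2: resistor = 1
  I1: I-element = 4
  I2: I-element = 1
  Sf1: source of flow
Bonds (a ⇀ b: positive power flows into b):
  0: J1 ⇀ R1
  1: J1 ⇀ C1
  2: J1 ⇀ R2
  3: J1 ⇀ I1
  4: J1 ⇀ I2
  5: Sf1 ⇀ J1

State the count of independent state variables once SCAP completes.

#5 stroke→Sf1  (Sf1 (Sf) sets flow on bond)
#1 stroke→J1  (C1 integral (e out))
#0 stroke→R1  (0-jn J1 has e-setter on 1)
#2 stroke→R2  (J1 effort already set via bond 1)
#3 stroke→I1  (common-e at J1 fixed by 1)
#4 stroke→I2  (common-e at J1 fixed by 1)

3  (C1, I1, I2 all integral)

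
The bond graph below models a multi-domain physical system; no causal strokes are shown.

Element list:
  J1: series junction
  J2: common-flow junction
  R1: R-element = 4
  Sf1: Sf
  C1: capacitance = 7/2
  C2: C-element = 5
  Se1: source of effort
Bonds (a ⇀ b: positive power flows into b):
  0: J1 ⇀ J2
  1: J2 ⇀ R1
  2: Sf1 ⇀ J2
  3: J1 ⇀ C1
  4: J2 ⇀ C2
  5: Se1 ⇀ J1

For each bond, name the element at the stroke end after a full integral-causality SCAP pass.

β2 →Sf1  (Sf1 fixes flow; stroke at Sf1)
β5 →J1  (source Se1 imposes e)
β0 →J2  (1-jn J2 has f-setter on 2)
β1 →J2  (J2 flow already set via bond 2)
β4 →J2  (J2 flow already set via bond 2)
β3 →J1  (J1: bond 0 brought flow, rest push out)

bond 0 →J2
bond 1 →J2
bond 2 →Sf1
bond 3 →J1
bond 4 →J2
bond 5 →J1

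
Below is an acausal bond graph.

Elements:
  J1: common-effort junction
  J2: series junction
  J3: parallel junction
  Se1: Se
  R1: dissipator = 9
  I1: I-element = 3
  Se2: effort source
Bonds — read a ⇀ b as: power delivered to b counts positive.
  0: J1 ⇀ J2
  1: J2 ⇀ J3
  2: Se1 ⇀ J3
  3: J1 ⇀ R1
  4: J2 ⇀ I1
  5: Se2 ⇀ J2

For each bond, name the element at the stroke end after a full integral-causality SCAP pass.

b0 stroke at J2
b1 stroke at J2
b2 stroke at J3
b3 stroke at J1
b4 stroke at I1
b5 stroke at J2

#2 stroke at J3  (source Se1 imposes e)
#5 stroke at J2  (Se2 (Se) sets effort on bond)
#1 stroke at J2  (J3 effort already set via bond 2)
#4 stroke at I1  (prefer integral on I1)
#0 stroke at J2  (J2: bond 4 brought flow, rest push out)
#3 stroke at J1  (closing 0-jn rule on J1)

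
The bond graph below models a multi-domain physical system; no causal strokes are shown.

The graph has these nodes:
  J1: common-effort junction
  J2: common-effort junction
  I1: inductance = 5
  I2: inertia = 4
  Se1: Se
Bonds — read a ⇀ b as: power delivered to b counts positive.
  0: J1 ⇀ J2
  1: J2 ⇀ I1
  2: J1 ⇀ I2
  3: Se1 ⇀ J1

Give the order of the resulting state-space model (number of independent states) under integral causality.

#3 stroke at J1  (source Se1 imposes e)
#0 stroke at J2  (0-jn J1 has e-setter on 3)
#2 stroke at I2  (J1: bond 3 brought effort, rest push out)
#1 stroke at I1  (J2: bond 0 brought effort, rest push out)

2  (I1, I2 all integral)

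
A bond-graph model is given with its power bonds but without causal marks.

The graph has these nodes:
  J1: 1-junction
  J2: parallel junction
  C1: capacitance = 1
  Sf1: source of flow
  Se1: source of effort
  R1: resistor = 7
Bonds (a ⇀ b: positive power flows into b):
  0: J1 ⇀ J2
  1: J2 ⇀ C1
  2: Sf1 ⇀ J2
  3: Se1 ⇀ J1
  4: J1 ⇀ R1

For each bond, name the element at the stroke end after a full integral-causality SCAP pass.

#0 |J1
#1 |J2
#2 |Sf1
#3 |J1
#4 |R1

bond 2 stroke→Sf1  (source Sf1 imposes f)
bond 3 stroke→J1  (Se1: effort source, stroke at far end)
bond 1 stroke→J2  (prefer integral on C1)
bond 0 stroke→J1  (common-e at J2 fixed by 1)
bond 4 stroke→R1  (J1 needs exactly one f-in)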